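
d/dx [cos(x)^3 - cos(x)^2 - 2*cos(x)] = (-3*cos(x)^2 + 2*cos(x) + 2)*sin(x)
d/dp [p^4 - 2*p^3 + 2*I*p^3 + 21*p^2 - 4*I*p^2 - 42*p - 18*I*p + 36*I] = 4*p^3 + p^2*(-6 + 6*I) + p*(42 - 8*I) - 42 - 18*I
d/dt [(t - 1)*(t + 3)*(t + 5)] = 3*t^2 + 14*t + 7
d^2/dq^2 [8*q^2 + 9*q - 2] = 16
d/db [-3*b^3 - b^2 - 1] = b*(-9*b - 2)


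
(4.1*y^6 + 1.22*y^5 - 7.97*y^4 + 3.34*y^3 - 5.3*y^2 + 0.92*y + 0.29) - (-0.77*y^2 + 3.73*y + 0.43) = 4.1*y^6 + 1.22*y^5 - 7.97*y^4 + 3.34*y^3 - 4.53*y^2 - 2.81*y - 0.14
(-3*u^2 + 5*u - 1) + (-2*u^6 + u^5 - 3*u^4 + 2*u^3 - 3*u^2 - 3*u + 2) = -2*u^6 + u^5 - 3*u^4 + 2*u^3 - 6*u^2 + 2*u + 1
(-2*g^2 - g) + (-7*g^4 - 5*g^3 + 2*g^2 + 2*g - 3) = -7*g^4 - 5*g^3 + g - 3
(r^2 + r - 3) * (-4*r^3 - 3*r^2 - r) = -4*r^5 - 7*r^4 + 8*r^3 + 8*r^2 + 3*r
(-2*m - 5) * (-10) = 20*m + 50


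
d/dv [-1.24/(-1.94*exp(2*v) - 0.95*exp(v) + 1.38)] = (-4.8112*exp(v) - 1.178)*exp(v)/(1.94*exp(2*v) + 0.95*exp(v) - 1.38)^2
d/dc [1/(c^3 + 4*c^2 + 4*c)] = (-3*c - 2)/(c^2*(c^3 + 6*c^2 + 12*c + 8))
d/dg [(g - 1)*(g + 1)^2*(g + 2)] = 4*g^3 + 9*g^2 + 2*g - 3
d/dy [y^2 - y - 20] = 2*y - 1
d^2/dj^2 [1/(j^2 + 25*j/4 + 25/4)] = 8*(-16*j^2 - 100*j + (8*j + 25)^2 - 100)/(4*j^2 + 25*j + 25)^3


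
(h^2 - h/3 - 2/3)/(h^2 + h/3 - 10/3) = (3*h^2 - h - 2)/(3*h^2 + h - 10)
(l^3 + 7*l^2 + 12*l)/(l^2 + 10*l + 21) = l*(l + 4)/(l + 7)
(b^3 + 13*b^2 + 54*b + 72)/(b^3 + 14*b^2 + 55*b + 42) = (b^2 + 7*b + 12)/(b^2 + 8*b + 7)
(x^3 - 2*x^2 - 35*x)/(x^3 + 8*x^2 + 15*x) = (x - 7)/(x + 3)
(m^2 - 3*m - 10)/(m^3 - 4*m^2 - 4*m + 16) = (m - 5)/(m^2 - 6*m + 8)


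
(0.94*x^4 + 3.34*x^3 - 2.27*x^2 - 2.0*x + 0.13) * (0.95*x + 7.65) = 0.893*x^5 + 10.364*x^4 + 23.3945*x^3 - 19.2655*x^2 - 15.1765*x + 0.9945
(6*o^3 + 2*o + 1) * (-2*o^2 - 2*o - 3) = -12*o^5 - 12*o^4 - 22*o^3 - 6*o^2 - 8*o - 3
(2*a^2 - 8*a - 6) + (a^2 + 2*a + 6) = 3*a^2 - 6*a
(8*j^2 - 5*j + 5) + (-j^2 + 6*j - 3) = 7*j^2 + j + 2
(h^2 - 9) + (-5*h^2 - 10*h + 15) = -4*h^2 - 10*h + 6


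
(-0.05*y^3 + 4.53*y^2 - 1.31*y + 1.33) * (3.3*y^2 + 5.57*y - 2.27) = -0.165*y^5 + 14.6705*y^4 + 21.0226*y^3 - 13.1908*y^2 + 10.3818*y - 3.0191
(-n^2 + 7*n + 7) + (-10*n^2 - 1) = -11*n^2 + 7*n + 6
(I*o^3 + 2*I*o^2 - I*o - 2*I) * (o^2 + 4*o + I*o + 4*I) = I*o^5 - o^4 + 6*I*o^4 - 6*o^3 + 7*I*o^3 - 7*o^2 - 6*I*o^2 + 6*o - 8*I*o + 8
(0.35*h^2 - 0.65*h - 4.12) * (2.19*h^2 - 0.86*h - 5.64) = 0.7665*h^4 - 1.7245*h^3 - 10.4378*h^2 + 7.2092*h + 23.2368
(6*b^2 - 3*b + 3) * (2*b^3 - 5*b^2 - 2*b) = 12*b^5 - 36*b^4 + 9*b^3 - 9*b^2 - 6*b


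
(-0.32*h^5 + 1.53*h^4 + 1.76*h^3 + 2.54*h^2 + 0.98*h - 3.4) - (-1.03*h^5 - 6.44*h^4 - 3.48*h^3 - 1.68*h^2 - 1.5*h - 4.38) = 0.71*h^5 + 7.97*h^4 + 5.24*h^3 + 4.22*h^2 + 2.48*h + 0.98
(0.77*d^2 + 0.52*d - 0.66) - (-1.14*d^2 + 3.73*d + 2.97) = 1.91*d^2 - 3.21*d - 3.63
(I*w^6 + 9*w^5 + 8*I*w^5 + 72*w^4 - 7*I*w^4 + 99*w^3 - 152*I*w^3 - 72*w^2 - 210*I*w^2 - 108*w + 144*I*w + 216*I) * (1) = I*w^6 + 9*w^5 + 8*I*w^5 + 72*w^4 - 7*I*w^4 + 99*w^3 - 152*I*w^3 - 72*w^2 - 210*I*w^2 - 108*w + 144*I*w + 216*I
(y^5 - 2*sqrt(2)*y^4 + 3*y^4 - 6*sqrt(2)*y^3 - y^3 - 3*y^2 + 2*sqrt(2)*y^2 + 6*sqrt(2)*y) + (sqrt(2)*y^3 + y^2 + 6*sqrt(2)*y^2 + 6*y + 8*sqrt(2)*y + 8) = y^5 - 2*sqrt(2)*y^4 + 3*y^4 - 5*sqrt(2)*y^3 - y^3 - 2*y^2 + 8*sqrt(2)*y^2 + 6*y + 14*sqrt(2)*y + 8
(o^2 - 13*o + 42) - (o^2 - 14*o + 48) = o - 6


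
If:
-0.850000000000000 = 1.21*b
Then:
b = -0.70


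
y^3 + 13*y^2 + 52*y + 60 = (y + 2)*(y + 5)*(y + 6)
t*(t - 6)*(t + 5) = t^3 - t^2 - 30*t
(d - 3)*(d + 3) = d^2 - 9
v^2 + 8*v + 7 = (v + 1)*(v + 7)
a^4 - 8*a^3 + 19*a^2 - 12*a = a*(a - 4)*(a - 3)*(a - 1)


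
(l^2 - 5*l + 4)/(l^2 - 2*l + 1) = (l - 4)/(l - 1)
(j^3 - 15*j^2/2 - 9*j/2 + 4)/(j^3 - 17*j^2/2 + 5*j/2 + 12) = (2*j - 1)/(2*j - 3)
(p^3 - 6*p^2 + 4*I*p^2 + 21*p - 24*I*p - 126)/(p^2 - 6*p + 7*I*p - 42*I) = p - 3*I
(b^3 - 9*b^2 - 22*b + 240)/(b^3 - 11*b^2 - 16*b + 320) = (b - 6)/(b - 8)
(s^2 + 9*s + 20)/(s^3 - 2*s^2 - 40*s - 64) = (s + 5)/(s^2 - 6*s - 16)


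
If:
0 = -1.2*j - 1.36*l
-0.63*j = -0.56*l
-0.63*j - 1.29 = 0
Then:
No Solution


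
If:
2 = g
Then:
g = 2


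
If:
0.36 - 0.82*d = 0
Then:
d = 0.44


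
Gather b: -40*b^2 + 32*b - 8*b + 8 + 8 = -40*b^2 + 24*b + 16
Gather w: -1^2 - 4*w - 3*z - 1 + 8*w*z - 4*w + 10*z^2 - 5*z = w*(8*z - 8) + 10*z^2 - 8*z - 2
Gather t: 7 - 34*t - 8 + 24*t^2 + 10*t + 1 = 24*t^2 - 24*t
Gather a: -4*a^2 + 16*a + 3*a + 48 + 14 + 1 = -4*a^2 + 19*a + 63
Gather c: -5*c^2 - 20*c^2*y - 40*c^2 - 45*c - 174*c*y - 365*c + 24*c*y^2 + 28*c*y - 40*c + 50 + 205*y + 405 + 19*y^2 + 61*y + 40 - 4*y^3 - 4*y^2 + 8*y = c^2*(-20*y - 45) + c*(24*y^2 - 146*y - 450) - 4*y^3 + 15*y^2 + 274*y + 495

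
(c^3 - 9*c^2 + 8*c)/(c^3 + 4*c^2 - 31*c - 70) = c*(c^2 - 9*c + 8)/(c^3 + 4*c^2 - 31*c - 70)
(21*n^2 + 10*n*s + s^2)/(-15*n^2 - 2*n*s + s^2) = (7*n + s)/(-5*n + s)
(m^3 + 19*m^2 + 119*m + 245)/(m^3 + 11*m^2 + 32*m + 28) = (m^2 + 12*m + 35)/(m^2 + 4*m + 4)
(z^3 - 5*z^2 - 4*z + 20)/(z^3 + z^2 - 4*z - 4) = (z - 5)/(z + 1)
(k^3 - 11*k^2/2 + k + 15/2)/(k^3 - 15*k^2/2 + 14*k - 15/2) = (k + 1)/(k - 1)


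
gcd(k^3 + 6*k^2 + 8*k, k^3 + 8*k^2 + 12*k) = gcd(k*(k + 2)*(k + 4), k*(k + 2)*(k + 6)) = k^2 + 2*k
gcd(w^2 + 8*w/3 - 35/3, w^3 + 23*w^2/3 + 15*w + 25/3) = w + 5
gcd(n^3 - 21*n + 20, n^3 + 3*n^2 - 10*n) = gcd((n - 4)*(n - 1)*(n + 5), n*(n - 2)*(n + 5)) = n + 5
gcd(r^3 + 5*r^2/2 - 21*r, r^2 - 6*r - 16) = 1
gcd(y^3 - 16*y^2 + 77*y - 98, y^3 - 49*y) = y - 7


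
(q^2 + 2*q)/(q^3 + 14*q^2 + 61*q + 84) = q*(q + 2)/(q^3 + 14*q^2 + 61*q + 84)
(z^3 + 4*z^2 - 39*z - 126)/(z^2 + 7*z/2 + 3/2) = 2*(z^2 + z - 42)/(2*z + 1)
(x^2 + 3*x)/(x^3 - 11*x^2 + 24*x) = (x + 3)/(x^2 - 11*x + 24)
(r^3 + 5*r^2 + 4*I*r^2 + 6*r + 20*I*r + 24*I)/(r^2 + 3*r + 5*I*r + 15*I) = (r^2 + r*(2 + 4*I) + 8*I)/(r + 5*I)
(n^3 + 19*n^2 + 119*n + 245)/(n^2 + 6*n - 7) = (n^2 + 12*n + 35)/(n - 1)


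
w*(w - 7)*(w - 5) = w^3 - 12*w^2 + 35*w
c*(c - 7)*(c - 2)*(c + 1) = c^4 - 8*c^3 + 5*c^2 + 14*c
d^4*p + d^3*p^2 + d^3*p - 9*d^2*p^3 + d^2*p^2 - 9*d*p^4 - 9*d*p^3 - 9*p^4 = (d - 3*p)*(d + p)*(d + 3*p)*(d*p + p)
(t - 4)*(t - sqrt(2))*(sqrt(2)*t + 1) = sqrt(2)*t^3 - 4*sqrt(2)*t^2 - t^2 - sqrt(2)*t + 4*t + 4*sqrt(2)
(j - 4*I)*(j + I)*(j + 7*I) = j^3 + 4*I*j^2 + 25*j + 28*I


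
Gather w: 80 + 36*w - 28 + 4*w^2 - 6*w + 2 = 4*w^2 + 30*w + 54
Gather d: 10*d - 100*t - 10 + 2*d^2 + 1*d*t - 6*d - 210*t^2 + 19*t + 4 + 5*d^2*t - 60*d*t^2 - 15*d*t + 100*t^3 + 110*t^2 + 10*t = d^2*(5*t + 2) + d*(-60*t^2 - 14*t + 4) + 100*t^3 - 100*t^2 - 71*t - 6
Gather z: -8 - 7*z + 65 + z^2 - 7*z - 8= z^2 - 14*z + 49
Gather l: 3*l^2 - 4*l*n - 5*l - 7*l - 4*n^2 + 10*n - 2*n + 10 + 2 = 3*l^2 + l*(-4*n - 12) - 4*n^2 + 8*n + 12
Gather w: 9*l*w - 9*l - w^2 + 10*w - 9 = -9*l - w^2 + w*(9*l + 10) - 9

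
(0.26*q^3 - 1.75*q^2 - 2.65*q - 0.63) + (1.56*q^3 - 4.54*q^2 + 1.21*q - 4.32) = 1.82*q^3 - 6.29*q^2 - 1.44*q - 4.95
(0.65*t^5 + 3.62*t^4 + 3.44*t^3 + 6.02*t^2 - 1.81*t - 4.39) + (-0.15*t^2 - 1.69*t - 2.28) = 0.65*t^5 + 3.62*t^4 + 3.44*t^3 + 5.87*t^2 - 3.5*t - 6.67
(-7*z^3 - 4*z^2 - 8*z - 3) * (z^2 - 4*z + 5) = -7*z^5 + 24*z^4 - 27*z^3 + 9*z^2 - 28*z - 15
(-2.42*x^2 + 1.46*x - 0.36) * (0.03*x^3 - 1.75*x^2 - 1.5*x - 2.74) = -0.0726*x^5 + 4.2788*x^4 + 1.0642*x^3 + 5.0708*x^2 - 3.4604*x + 0.9864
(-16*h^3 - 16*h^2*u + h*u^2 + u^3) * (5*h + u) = -80*h^4 - 96*h^3*u - 11*h^2*u^2 + 6*h*u^3 + u^4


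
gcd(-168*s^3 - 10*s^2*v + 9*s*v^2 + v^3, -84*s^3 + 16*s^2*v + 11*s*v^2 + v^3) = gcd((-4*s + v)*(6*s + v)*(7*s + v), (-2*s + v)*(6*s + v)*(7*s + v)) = 42*s^2 + 13*s*v + v^2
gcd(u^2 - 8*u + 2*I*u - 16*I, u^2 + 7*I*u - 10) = u + 2*I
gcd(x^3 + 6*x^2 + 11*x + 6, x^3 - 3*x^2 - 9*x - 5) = x + 1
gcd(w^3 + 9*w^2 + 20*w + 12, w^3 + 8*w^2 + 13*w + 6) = w^2 + 7*w + 6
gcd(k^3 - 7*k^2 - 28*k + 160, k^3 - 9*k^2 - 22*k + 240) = k^2 - 3*k - 40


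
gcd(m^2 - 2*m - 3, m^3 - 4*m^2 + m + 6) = m^2 - 2*m - 3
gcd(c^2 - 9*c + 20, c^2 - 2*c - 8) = c - 4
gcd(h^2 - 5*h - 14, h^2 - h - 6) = h + 2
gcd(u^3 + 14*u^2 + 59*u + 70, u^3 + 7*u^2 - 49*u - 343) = u + 7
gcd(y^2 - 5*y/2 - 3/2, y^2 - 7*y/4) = 1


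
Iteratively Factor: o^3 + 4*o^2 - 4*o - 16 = (o - 2)*(o^2 + 6*o + 8) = (o - 2)*(o + 2)*(o + 4)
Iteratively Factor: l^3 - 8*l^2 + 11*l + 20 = (l - 5)*(l^2 - 3*l - 4) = (l - 5)*(l + 1)*(l - 4)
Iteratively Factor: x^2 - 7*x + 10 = (x - 5)*(x - 2)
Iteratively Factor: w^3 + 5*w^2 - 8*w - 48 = (w - 3)*(w^2 + 8*w + 16) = (w - 3)*(w + 4)*(w + 4)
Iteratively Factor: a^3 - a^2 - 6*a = (a - 3)*(a^2 + 2*a) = a*(a - 3)*(a + 2)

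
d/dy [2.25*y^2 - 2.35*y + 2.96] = 4.5*y - 2.35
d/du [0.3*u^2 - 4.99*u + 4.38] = 0.6*u - 4.99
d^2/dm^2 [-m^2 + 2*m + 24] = -2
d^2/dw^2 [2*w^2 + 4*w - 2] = 4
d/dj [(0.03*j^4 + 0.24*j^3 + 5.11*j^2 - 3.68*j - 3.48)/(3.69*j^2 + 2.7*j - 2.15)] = (0.2214*j^5 + 1.1286*j^4 + 1.038*j^3 + 25.8282*j^2 + 3.7094*j + 17.308)/(13.6161*j^4 + 19.926*j^3 - 8.577*j^2 - 11.61*j + 4.6225)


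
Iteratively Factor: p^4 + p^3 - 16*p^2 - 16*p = (p)*(p^3 + p^2 - 16*p - 16) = p*(p + 1)*(p^2 - 16) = p*(p + 1)*(p + 4)*(p - 4)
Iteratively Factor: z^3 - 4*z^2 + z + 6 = (z + 1)*(z^2 - 5*z + 6) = (z - 2)*(z + 1)*(z - 3)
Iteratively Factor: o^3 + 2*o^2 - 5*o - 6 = (o + 1)*(o^2 + o - 6) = (o - 2)*(o + 1)*(o + 3)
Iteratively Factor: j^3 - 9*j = (j - 3)*(j^2 + 3*j) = j*(j - 3)*(j + 3)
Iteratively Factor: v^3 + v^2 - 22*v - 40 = (v + 2)*(v^2 - v - 20) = (v - 5)*(v + 2)*(v + 4)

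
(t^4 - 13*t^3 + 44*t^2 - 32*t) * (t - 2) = t^5 - 15*t^4 + 70*t^3 - 120*t^2 + 64*t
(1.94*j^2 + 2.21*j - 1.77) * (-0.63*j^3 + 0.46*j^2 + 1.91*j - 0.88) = -1.2222*j^5 - 0.4999*j^4 + 5.8371*j^3 + 1.6997*j^2 - 5.3255*j + 1.5576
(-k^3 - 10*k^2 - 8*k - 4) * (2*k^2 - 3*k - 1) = -2*k^5 - 17*k^4 + 15*k^3 + 26*k^2 + 20*k + 4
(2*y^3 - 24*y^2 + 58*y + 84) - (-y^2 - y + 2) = 2*y^3 - 23*y^2 + 59*y + 82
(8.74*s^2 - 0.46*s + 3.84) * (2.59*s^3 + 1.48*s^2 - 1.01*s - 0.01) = 22.6366*s^5 + 11.7438*s^4 + 0.437399999999998*s^3 + 6.0604*s^2 - 3.8738*s - 0.0384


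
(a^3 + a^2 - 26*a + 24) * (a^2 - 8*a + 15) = a^5 - 7*a^4 - 19*a^3 + 247*a^2 - 582*a + 360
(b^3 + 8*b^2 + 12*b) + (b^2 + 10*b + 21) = b^3 + 9*b^2 + 22*b + 21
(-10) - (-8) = -2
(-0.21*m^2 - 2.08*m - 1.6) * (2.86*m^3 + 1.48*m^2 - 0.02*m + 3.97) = -0.6006*m^5 - 6.2596*m^4 - 7.6502*m^3 - 3.1601*m^2 - 8.2256*m - 6.352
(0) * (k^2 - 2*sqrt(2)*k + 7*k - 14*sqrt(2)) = 0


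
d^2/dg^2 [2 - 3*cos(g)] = 3*cos(g)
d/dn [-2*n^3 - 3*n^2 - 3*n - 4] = -6*n^2 - 6*n - 3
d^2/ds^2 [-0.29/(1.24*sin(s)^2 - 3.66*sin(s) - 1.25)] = (-1.783616*sin(s)^4 + 3.948408*sin(s)^3 - 3.0073*sin(s)^2 - 6.570066*sin(s) + 8.668448)/(-1.24*sin(s)^2 + 3.66*sin(s) + 1.25)^3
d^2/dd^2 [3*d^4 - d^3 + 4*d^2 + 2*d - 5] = 36*d^2 - 6*d + 8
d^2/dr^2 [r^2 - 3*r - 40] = 2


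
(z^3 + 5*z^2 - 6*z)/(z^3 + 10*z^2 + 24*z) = (z - 1)/(z + 4)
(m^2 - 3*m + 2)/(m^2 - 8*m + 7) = (m - 2)/(m - 7)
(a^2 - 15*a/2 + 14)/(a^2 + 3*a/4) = 2*(2*a^2 - 15*a + 28)/(a*(4*a + 3))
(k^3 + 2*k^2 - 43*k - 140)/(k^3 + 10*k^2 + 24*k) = (k^2 - 2*k - 35)/(k*(k + 6))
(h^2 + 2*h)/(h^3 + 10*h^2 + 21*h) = (h + 2)/(h^2 + 10*h + 21)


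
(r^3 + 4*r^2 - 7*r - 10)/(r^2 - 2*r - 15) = (-r^3 - 4*r^2 + 7*r + 10)/(-r^2 + 2*r + 15)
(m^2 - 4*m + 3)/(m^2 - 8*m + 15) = (m - 1)/(m - 5)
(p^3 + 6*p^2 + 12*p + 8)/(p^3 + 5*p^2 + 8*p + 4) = (p + 2)/(p + 1)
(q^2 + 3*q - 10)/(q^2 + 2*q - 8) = (q + 5)/(q + 4)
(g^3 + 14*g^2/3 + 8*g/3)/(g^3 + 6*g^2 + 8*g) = (g + 2/3)/(g + 2)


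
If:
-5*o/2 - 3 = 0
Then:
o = -6/5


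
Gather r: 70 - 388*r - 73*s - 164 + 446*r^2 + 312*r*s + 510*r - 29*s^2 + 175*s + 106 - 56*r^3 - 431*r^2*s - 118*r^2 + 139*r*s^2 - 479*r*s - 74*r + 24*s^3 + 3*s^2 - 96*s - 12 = -56*r^3 + r^2*(328 - 431*s) + r*(139*s^2 - 167*s + 48) + 24*s^3 - 26*s^2 + 6*s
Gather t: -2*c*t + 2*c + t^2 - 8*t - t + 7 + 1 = 2*c + t^2 + t*(-2*c - 9) + 8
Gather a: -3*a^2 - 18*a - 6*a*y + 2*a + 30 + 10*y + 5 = -3*a^2 + a*(-6*y - 16) + 10*y + 35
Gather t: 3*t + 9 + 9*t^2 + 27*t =9*t^2 + 30*t + 9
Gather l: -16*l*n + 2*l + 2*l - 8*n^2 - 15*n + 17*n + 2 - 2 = l*(4 - 16*n) - 8*n^2 + 2*n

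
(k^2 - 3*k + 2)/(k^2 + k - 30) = (k^2 - 3*k + 2)/(k^2 + k - 30)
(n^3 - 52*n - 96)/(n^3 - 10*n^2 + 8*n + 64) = (n + 6)/(n - 4)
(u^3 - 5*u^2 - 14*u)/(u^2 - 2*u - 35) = u*(u + 2)/(u + 5)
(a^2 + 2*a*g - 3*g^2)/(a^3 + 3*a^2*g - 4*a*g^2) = (a + 3*g)/(a*(a + 4*g))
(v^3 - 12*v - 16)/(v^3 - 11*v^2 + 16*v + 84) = (v^2 - 2*v - 8)/(v^2 - 13*v + 42)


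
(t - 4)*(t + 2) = t^2 - 2*t - 8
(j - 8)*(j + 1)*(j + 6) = j^3 - j^2 - 50*j - 48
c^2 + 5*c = c*(c + 5)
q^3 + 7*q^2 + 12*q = q*(q + 3)*(q + 4)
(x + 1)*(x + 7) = x^2 + 8*x + 7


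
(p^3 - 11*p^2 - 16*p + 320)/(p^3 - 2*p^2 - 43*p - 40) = (p - 8)/(p + 1)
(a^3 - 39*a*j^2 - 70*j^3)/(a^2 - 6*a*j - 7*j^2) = (a^2 + 7*a*j + 10*j^2)/(a + j)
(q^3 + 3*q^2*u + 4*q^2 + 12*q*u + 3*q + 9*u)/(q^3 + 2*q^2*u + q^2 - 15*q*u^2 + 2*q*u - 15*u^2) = (q^2 + 3*q*u + 3*q + 9*u)/(q^2 + 2*q*u - 15*u^2)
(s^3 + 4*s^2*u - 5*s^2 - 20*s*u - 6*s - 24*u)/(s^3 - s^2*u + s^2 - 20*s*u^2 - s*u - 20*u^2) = (s - 6)/(s - 5*u)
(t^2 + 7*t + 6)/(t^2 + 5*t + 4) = (t + 6)/(t + 4)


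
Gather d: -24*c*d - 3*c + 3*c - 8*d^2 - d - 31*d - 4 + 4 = -8*d^2 + d*(-24*c - 32)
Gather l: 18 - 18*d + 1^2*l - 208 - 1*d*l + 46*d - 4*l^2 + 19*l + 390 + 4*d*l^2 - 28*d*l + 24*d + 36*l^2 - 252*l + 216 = 52*d + l^2*(4*d + 32) + l*(-29*d - 232) + 416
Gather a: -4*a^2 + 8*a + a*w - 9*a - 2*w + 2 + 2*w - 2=-4*a^2 + a*(w - 1)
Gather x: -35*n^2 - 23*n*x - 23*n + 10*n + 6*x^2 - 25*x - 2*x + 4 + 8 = -35*n^2 - 13*n + 6*x^2 + x*(-23*n - 27) + 12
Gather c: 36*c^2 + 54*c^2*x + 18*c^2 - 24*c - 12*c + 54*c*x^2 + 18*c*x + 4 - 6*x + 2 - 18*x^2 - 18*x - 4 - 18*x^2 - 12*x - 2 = c^2*(54*x + 54) + c*(54*x^2 + 18*x - 36) - 36*x^2 - 36*x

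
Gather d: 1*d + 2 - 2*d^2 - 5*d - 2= -2*d^2 - 4*d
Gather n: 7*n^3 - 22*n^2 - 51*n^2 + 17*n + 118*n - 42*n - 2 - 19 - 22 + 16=7*n^3 - 73*n^2 + 93*n - 27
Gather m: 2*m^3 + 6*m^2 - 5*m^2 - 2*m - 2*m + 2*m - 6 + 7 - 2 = 2*m^3 + m^2 - 2*m - 1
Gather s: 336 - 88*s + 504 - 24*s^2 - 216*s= -24*s^2 - 304*s + 840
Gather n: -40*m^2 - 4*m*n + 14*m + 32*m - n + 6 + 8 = -40*m^2 + 46*m + n*(-4*m - 1) + 14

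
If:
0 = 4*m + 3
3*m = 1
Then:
No Solution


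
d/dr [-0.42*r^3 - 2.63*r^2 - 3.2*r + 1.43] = -1.26*r^2 - 5.26*r - 3.2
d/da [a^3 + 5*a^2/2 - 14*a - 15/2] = 3*a^2 + 5*a - 14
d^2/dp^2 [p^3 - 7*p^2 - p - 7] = 6*p - 14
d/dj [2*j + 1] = 2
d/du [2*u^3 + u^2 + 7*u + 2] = 6*u^2 + 2*u + 7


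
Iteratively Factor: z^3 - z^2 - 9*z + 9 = (z + 3)*(z^2 - 4*z + 3) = (z - 3)*(z + 3)*(z - 1)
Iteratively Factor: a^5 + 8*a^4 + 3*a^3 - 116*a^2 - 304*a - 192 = (a - 4)*(a^4 + 12*a^3 + 51*a^2 + 88*a + 48) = (a - 4)*(a + 3)*(a^3 + 9*a^2 + 24*a + 16) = (a - 4)*(a + 3)*(a + 4)*(a^2 + 5*a + 4) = (a - 4)*(a + 3)*(a + 4)^2*(a + 1)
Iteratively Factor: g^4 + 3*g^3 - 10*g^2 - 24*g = (g - 3)*(g^3 + 6*g^2 + 8*g) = (g - 3)*(g + 4)*(g^2 + 2*g) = (g - 3)*(g + 2)*(g + 4)*(g)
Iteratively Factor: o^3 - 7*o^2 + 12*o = (o - 3)*(o^2 - 4*o) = o*(o - 3)*(o - 4)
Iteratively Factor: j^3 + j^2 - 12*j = (j)*(j^2 + j - 12) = j*(j + 4)*(j - 3)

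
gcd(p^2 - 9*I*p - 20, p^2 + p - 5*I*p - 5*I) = p - 5*I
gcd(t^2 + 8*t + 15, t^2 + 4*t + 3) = t + 3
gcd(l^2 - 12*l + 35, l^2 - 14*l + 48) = 1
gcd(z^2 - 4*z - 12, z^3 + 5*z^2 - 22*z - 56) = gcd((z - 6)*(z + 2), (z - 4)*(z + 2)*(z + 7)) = z + 2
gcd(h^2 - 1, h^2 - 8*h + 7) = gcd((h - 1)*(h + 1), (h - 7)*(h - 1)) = h - 1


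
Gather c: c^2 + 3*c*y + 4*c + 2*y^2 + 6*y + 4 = c^2 + c*(3*y + 4) + 2*y^2 + 6*y + 4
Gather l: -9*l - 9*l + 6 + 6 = 12 - 18*l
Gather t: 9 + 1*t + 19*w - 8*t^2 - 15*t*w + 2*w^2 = -8*t^2 + t*(1 - 15*w) + 2*w^2 + 19*w + 9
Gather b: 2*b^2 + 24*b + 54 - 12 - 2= 2*b^2 + 24*b + 40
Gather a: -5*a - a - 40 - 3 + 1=-6*a - 42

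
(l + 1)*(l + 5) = l^2 + 6*l + 5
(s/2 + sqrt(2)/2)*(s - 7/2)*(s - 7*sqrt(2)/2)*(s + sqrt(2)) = s^4/2 - 7*s^3/4 - 3*sqrt(2)*s^3/4 - 6*s^2 + 21*sqrt(2)*s^2/8 - 7*sqrt(2)*s/2 + 21*s + 49*sqrt(2)/4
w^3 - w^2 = w^2*(w - 1)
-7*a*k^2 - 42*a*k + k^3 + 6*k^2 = k*(-7*a + k)*(k + 6)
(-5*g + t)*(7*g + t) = -35*g^2 + 2*g*t + t^2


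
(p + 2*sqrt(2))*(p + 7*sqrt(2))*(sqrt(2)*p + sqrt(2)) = sqrt(2)*p^3 + sqrt(2)*p^2 + 18*p^2 + 18*p + 28*sqrt(2)*p + 28*sqrt(2)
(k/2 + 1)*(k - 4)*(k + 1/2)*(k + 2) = k^4/2 + k^3/4 - 6*k^2 - 11*k - 4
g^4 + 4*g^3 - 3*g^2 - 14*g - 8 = (g - 2)*(g + 1)^2*(g + 4)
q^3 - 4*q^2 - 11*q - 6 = (q - 6)*(q + 1)^2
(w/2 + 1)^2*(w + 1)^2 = w^4/4 + 3*w^3/2 + 13*w^2/4 + 3*w + 1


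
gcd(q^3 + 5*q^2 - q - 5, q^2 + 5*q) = q + 5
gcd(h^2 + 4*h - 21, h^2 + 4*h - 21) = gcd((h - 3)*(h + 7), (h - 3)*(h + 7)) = h^2 + 4*h - 21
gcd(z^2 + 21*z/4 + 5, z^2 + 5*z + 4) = z + 4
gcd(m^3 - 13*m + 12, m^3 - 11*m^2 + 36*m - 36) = m - 3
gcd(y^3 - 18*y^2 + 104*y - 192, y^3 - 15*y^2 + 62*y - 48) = y^2 - 14*y + 48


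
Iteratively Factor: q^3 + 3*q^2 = (q)*(q^2 + 3*q) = q^2*(q + 3)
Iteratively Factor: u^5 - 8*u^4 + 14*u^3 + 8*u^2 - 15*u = (u - 1)*(u^4 - 7*u^3 + 7*u^2 + 15*u) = (u - 1)*(u + 1)*(u^3 - 8*u^2 + 15*u) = (u - 3)*(u - 1)*(u + 1)*(u^2 - 5*u) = (u - 5)*(u - 3)*(u - 1)*(u + 1)*(u)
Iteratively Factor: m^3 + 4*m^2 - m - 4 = (m - 1)*(m^2 + 5*m + 4) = (m - 1)*(m + 4)*(m + 1)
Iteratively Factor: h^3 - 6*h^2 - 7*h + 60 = (h + 3)*(h^2 - 9*h + 20) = (h - 5)*(h + 3)*(h - 4)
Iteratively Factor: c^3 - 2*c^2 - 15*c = (c + 3)*(c^2 - 5*c) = (c - 5)*(c + 3)*(c)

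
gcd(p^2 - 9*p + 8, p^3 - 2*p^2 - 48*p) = p - 8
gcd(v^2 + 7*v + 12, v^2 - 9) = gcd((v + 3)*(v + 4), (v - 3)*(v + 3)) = v + 3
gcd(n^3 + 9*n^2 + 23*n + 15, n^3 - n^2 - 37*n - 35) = n^2 + 6*n + 5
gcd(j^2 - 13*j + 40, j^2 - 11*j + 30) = j - 5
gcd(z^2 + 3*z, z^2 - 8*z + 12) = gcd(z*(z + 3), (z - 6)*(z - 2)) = 1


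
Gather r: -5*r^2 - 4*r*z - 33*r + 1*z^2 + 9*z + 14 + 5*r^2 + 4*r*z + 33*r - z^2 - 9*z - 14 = 0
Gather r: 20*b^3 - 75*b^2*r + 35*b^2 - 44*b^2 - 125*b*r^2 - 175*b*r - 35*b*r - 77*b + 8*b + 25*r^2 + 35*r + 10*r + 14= 20*b^3 - 9*b^2 - 69*b + r^2*(25 - 125*b) + r*(-75*b^2 - 210*b + 45) + 14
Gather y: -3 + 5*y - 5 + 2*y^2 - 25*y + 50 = 2*y^2 - 20*y + 42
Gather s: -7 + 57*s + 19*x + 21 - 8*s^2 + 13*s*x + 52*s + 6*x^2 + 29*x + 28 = -8*s^2 + s*(13*x + 109) + 6*x^2 + 48*x + 42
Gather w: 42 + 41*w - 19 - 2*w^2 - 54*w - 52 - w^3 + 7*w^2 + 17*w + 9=-w^3 + 5*w^2 + 4*w - 20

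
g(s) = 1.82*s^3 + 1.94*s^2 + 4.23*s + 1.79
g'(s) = 5.46*s^2 + 3.88*s + 4.23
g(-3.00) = -42.58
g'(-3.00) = 41.73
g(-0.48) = 0.01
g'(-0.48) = 3.63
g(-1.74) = -9.28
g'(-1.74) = 14.01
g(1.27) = 14.02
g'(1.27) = 17.96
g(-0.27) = 0.75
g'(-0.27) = 3.58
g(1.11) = 11.36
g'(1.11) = 15.26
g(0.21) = 2.78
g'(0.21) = 5.29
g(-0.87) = -1.62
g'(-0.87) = 4.99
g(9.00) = 1523.78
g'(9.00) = 481.41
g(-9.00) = -1205.92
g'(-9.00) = 411.57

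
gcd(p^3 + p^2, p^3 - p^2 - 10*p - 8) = p + 1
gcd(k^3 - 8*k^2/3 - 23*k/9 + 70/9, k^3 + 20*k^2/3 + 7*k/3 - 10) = k + 5/3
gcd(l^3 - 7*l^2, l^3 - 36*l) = l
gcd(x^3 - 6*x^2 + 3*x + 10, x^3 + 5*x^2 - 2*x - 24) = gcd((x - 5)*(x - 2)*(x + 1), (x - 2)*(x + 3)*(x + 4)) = x - 2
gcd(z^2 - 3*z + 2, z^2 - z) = z - 1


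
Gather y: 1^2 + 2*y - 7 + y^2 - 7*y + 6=y^2 - 5*y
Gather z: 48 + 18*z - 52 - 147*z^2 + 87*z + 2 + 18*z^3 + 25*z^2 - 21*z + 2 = 18*z^3 - 122*z^2 + 84*z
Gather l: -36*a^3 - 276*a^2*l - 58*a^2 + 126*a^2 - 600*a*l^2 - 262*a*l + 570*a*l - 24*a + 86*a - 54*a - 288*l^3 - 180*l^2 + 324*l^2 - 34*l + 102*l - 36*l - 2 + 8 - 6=-36*a^3 + 68*a^2 + 8*a - 288*l^3 + l^2*(144 - 600*a) + l*(-276*a^2 + 308*a + 32)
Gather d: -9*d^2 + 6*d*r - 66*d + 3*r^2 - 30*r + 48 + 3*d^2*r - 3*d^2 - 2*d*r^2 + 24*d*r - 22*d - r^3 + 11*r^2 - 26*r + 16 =d^2*(3*r - 12) + d*(-2*r^2 + 30*r - 88) - r^3 + 14*r^2 - 56*r + 64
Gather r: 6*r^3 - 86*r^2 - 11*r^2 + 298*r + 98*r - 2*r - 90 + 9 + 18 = 6*r^3 - 97*r^2 + 394*r - 63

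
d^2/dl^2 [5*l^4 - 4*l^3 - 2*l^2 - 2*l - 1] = 60*l^2 - 24*l - 4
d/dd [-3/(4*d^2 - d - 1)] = 3*(8*d - 1)/(-4*d^2 + d + 1)^2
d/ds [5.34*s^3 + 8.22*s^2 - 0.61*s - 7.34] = 16.02*s^2 + 16.44*s - 0.61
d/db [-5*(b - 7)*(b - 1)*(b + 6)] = -15*b^2 + 20*b + 205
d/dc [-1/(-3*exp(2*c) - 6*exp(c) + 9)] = -2*(exp(c) + 1)*exp(c)/(3*(exp(2*c) + 2*exp(c) - 3)^2)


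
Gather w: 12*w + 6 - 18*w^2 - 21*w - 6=-18*w^2 - 9*w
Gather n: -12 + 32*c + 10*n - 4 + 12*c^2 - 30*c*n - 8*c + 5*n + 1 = 12*c^2 + 24*c + n*(15 - 30*c) - 15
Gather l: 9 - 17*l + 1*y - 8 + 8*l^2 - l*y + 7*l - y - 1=8*l^2 + l*(-y - 10)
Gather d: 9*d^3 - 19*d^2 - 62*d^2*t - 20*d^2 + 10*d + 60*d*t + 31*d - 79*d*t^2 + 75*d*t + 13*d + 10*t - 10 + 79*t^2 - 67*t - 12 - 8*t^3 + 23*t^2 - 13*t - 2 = 9*d^3 + d^2*(-62*t - 39) + d*(-79*t^2 + 135*t + 54) - 8*t^3 + 102*t^2 - 70*t - 24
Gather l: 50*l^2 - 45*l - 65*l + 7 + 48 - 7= 50*l^2 - 110*l + 48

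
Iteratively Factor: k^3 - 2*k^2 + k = (k - 1)*(k^2 - k) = (k - 1)^2*(k)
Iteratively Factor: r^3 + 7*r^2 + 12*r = (r + 3)*(r^2 + 4*r) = r*(r + 3)*(r + 4)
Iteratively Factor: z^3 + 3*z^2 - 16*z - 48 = (z + 4)*(z^2 - z - 12) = (z + 3)*(z + 4)*(z - 4)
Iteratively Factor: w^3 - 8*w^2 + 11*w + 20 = (w + 1)*(w^2 - 9*w + 20) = (w - 5)*(w + 1)*(w - 4)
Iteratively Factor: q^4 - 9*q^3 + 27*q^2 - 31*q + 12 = (q - 1)*(q^3 - 8*q^2 + 19*q - 12) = (q - 1)^2*(q^2 - 7*q + 12) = (q - 4)*(q - 1)^2*(q - 3)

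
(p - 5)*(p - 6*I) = p^2 - 5*p - 6*I*p + 30*I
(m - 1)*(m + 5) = m^2 + 4*m - 5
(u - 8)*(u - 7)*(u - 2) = u^3 - 17*u^2 + 86*u - 112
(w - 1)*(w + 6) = w^2 + 5*w - 6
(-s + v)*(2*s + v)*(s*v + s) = -2*s^3*v - 2*s^3 + s^2*v^2 + s^2*v + s*v^3 + s*v^2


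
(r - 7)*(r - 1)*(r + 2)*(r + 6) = r^4 - 45*r^2 - 40*r + 84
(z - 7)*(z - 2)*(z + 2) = z^3 - 7*z^2 - 4*z + 28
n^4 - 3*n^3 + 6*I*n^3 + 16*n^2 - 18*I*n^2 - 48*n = n*(n - 3)*(n - 2*I)*(n + 8*I)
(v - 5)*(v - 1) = v^2 - 6*v + 5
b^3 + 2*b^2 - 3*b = b*(b - 1)*(b + 3)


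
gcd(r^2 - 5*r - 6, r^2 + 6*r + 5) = r + 1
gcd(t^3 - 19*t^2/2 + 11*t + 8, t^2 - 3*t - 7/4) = t + 1/2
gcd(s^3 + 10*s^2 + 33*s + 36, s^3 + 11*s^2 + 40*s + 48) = s^2 + 7*s + 12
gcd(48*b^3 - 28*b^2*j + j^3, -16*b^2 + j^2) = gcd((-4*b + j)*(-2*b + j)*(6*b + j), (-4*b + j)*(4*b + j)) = 4*b - j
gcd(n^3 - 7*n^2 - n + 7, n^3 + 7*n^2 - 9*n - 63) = 1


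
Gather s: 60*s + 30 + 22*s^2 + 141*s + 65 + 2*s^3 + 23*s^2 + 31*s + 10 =2*s^3 + 45*s^2 + 232*s + 105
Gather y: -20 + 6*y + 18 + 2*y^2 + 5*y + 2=2*y^2 + 11*y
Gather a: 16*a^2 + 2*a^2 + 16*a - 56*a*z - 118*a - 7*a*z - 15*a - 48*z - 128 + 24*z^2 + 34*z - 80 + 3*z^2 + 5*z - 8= 18*a^2 + a*(-63*z - 117) + 27*z^2 - 9*z - 216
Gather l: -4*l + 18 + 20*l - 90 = 16*l - 72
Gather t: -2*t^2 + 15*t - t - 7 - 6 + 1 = -2*t^2 + 14*t - 12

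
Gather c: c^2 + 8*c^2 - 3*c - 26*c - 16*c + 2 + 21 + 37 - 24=9*c^2 - 45*c + 36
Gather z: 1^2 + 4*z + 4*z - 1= 8*z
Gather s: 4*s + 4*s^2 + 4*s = 4*s^2 + 8*s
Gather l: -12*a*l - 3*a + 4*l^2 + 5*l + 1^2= -3*a + 4*l^2 + l*(5 - 12*a) + 1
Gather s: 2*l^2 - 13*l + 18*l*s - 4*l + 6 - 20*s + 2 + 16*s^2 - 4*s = 2*l^2 - 17*l + 16*s^2 + s*(18*l - 24) + 8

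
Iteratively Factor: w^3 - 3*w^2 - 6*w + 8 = (w - 1)*(w^2 - 2*w - 8) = (w - 4)*(w - 1)*(w + 2)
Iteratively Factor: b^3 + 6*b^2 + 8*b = (b + 2)*(b^2 + 4*b) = (b + 2)*(b + 4)*(b)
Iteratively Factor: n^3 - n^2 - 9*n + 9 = (n - 1)*(n^2 - 9) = (n - 1)*(n + 3)*(n - 3)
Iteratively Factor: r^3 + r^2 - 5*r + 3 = (r - 1)*(r^2 + 2*r - 3) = (r - 1)*(r + 3)*(r - 1)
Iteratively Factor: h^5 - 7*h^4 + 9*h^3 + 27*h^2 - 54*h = (h)*(h^4 - 7*h^3 + 9*h^2 + 27*h - 54) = h*(h + 2)*(h^3 - 9*h^2 + 27*h - 27) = h*(h - 3)*(h + 2)*(h^2 - 6*h + 9) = h*(h - 3)^2*(h + 2)*(h - 3)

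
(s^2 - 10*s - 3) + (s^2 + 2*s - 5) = 2*s^2 - 8*s - 8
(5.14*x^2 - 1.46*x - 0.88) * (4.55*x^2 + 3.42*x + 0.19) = 23.387*x^4 + 10.9358*x^3 - 8.0206*x^2 - 3.287*x - 0.1672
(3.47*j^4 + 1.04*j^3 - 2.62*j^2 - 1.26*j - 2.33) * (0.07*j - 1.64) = 0.2429*j^5 - 5.618*j^4 - 1.889*j^3 + 4.2086*j^2 + 1.9033*j + 3.8212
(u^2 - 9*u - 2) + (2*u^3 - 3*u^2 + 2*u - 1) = 2*u^3 - 2*u^2 - 7*u - 3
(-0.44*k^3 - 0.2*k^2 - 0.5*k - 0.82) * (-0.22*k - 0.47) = 0.0968*k^4 + 0.2508*k^3 + 0.204*k^2 + 0.4154*k + 0.3854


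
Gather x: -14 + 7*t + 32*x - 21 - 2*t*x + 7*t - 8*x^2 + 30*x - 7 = 14*t - 8*x^2 + x*(62 - 2*t) - 42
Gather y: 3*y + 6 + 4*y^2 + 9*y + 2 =4*y^2 + 12*y + 8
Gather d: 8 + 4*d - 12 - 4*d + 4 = 0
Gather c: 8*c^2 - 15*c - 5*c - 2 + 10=8*c^2 - 20*c + 8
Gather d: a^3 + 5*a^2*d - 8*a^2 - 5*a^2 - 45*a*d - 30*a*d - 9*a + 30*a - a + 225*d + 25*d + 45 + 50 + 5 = a^3 - 13*a^2 + 20*a + d*(5*a^2 - 75*a + 250) + 100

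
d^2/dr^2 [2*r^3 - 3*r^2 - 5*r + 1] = 12*r - 6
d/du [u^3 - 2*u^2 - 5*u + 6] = 3*u^2 - 4*u - 5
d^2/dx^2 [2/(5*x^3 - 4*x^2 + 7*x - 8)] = 4*((4 - 15*x)*(5*x^3 - 4*x^2 + 7*x - 8) + (15*x^2 - 8*x + 7)^2)/(5*x^3 - 4*x^2 + 7*x - 8)^3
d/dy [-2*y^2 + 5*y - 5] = 5 - 4*y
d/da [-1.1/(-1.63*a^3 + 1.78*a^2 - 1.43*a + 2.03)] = (-5.379*a^2 + 3.916*a - 1.573)/(1.63*a^3 - 1.78*a^2 + 1.43*a - 2.03)^2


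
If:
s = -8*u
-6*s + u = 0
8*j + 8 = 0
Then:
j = -1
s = 0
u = 0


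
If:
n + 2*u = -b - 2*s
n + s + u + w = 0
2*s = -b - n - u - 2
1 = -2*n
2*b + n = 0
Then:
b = 1/4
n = -1/2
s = -15/8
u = 2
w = 3/8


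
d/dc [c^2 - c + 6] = 2*c - 1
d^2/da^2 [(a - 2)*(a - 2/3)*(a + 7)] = 6*a + 26/3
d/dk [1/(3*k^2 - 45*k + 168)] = (15 - 2*k)/(3*(k^2 - 15*k + 56)^2)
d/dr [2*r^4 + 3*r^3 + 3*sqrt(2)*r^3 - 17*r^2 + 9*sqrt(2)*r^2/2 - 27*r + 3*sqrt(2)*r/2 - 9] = 8*r^3 + 9*r^2 + 9*sqrt(2)*r^2 - 34*r + 9*sqrt(2)*r - 27 + 3*sqrt(2)/2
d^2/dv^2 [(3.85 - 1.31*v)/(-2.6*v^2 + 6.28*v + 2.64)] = ((36.4736 - 20.436*v)*(-2.6*v^2 + 6.28*v + 2.64) - (1.31*v - 3.85)*(5.2*v - 6.28)*(10.4*v - 12.56))/(-2.6*v^2 + 6.28*v + 2.64)^3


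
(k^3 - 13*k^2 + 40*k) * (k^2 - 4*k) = k^5 - 17*k^4 + 92*k^3 - 160*k^2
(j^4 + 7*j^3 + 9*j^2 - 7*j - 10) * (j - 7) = j^5 - 40*j^3 - 70*j^2 + 39*j + 70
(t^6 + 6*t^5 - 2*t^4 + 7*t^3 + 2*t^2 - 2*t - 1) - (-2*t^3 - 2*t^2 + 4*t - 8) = t^6 + 6*t^5 - 2*t^4 + 9*t^3 + 4*t^2 - 6*t + 7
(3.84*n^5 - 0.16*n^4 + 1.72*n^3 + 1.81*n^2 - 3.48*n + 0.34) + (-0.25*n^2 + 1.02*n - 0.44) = 3.84*n^5 - 0.16*n^4 + 1.72*n^3 + 1.56*n^2 - 2.46*n - 0.1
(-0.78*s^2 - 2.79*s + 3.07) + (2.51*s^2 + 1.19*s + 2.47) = 1.73*s^2 - 1.6*s + 5.54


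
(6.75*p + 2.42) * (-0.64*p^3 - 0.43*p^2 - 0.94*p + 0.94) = -4.32*p^4 - 4.4513*p^3 - 7.3856*p^2 + 4.0702*p + 2.2748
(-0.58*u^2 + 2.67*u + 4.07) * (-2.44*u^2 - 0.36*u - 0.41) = 1.4152*u^4 - 6.306*u^3 - 10.6542*u^2 - 2.5599*u - 1.6687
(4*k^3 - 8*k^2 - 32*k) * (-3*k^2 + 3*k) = -12*k^5 + 36*k^4 + 72*k^3 - 96*k^2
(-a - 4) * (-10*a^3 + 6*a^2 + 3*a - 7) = 10*a^4 + 34*a^3 - 27*a^2 - 5*a + 28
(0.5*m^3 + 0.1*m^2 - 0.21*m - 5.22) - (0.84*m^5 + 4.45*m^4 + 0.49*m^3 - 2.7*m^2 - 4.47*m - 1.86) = -0.84*m^5 - 4.45*m^4 + 0.01*m^3 + 2.8*m^2 + 4.26*m - 3.36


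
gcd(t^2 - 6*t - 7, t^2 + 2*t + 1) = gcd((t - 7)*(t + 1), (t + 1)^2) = t + 1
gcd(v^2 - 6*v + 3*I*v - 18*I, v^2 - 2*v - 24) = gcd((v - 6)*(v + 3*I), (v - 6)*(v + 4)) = v - 6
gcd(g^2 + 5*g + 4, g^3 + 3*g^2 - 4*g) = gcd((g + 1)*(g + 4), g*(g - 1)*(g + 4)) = g + 4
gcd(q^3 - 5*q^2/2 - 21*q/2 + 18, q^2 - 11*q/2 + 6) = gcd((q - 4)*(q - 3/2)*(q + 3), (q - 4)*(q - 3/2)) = q^2 - 11*q/2 + 6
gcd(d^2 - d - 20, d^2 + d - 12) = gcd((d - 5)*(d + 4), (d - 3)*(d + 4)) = d + 4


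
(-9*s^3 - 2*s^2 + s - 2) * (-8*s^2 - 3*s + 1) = 72*s^5 + 43*s^4 - 11*s^3 + 11*s^2 + 7*s - 2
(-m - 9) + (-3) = -m - 12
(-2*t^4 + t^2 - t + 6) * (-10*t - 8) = 20*t^5 + 16*t^4 - 10*t^3 + 2*t^2 - 52*t - 48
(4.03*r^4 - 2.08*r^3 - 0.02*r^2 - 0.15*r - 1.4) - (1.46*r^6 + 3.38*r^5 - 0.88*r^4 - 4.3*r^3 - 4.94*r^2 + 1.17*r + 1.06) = -1.46*r^6 - 3.38*r^5 + 4.91*r^4 + 2.22*r^3 + 4.92*r^2 - 1.32*r - 2.46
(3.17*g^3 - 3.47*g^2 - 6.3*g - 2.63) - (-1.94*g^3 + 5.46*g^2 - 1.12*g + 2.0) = 5.11*g^3 - 8.93*g^2 - 5.18*g - 4.63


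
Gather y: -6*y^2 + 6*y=-6*y^2 + 6*y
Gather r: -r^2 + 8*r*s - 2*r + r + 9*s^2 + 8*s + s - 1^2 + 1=-r^2 + r*(8*s - 1) + 9*s^2 + 9*s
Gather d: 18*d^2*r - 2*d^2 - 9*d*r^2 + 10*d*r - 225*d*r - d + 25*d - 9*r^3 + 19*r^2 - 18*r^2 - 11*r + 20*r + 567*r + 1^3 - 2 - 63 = d^2*(18*r - 2) + d*(-9*r^2 - 215*r + 24) - 9*r^3 + r^2 + 576*r - 64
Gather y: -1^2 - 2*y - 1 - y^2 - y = -y^2 - 3*y - 2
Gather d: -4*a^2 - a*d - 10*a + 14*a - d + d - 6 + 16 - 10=-4*a^2 - a*d + 4*a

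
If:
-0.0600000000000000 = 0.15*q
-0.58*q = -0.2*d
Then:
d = -1.16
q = -0.40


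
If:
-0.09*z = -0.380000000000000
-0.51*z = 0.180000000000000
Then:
No Solution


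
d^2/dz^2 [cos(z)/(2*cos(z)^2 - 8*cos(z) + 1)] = (16*(1 - cos(z)^2)^2 + 4*cos(z)^5 - 20*cos(z)^3 + 40*cos(z)^2 + 13*cos(z) - 32)/(-2*cos(z)^2 + 8*cos(z) - 1)^3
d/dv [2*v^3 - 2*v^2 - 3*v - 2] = 6*v^2 - 4*v - 3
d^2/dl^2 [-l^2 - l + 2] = -2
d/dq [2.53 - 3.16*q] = -3.16000000000000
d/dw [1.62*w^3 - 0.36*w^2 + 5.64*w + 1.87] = 4.86*w^2 - 0.72*w + 5.64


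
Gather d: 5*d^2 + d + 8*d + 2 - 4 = 5*d^2 + 9*d - 2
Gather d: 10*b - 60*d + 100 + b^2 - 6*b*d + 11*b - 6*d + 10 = b^2 + 21*b + d*(-6*b - 66) + 110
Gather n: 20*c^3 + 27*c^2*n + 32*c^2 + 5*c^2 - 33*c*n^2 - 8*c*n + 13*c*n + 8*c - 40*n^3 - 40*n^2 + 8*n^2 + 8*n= 20*c^3 + 37*c^2 + 8*c - 40*n^3 + n^2*(-33*c - 32) + n*(27*c^2 + 5*c + 8)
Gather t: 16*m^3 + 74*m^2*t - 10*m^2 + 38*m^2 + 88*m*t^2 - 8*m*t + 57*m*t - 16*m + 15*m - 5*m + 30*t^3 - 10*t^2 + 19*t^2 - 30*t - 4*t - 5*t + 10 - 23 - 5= 16*m^3 + 28*m^2 - 6*m + 30*t^3 + t^2*(88*m + 9) + t*(74*m^2 + 49*m - 39) - 18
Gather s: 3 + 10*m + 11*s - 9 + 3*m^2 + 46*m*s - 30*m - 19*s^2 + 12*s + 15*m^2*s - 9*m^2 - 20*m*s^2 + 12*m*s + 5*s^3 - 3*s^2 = -6*m^2 - 20*m + 5*s^3 + s^2*(-20*m - 22) + s*(15*m^2 + 58*m + 23) - 6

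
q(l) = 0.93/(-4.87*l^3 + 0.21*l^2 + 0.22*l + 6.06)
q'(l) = 0.93*(14.61*l^2 - 0.42*l - 0.22)/(-4.87*l^3 + 0.21*l^2 + 0.22*l + 6.06)^2 = (13.5873*l^2 - 0.3906*l - 0.2046)/(-4.87*l^3 + 0.21*l^2 + 0.22*l + 6.06)^2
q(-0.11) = 0.15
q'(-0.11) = 0.00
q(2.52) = -0.01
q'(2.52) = 0.02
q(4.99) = -0.00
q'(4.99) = 0.00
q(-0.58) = 0.13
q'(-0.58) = 0.09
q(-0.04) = 0.15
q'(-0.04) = -0.00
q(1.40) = -0.14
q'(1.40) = 0.60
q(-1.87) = 0.02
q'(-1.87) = 0.03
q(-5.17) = 0.00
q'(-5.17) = 0.00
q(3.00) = -0.01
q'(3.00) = 0.01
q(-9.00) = 0.00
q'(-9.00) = 0.00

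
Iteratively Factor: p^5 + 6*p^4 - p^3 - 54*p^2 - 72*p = (p + 3)*(p^4 + 3*p^3 - 10*p^2 - 24*p) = (p + 2)*(p + 3)*(p^3 + p^2 - 12*p) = (p + 2)*(p + 3)*(p + 4)*(p^2 - 3*p) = (p - 3)*(p + 2)*(p + 3)*(p + 4)*(p)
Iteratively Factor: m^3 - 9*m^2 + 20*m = (m - 4)*(m^2 - 5*m) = (m - 5)*(m - 4)*(m)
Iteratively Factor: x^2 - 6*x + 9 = (x - 3)*(x - 3)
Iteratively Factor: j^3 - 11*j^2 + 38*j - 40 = (j - 4)*(j^2 - 7*j + 10) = (j - 5)*(j - 4)*(j - 2)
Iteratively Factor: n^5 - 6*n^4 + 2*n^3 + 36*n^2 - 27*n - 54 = (n + 2)*(n^4 - 8*n^3 + 18*n^2 - 27) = (n - 3)*(n + 2)*(n^3 - 5*n^2 + 3*n + 9) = (n - 3)^2*(n + 2)*(n^2 - 2*n - 3) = (n - 3)^3*(n + 2)*(n + 1)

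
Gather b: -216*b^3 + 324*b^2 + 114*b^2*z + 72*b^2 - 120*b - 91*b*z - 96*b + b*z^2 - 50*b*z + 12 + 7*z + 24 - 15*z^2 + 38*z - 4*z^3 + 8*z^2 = -216*b^3 + b^2*(114*z + 396) + b*(z^2 - 141*z - 216) - 4*z^3 - 7*z^2 + 45*z + 36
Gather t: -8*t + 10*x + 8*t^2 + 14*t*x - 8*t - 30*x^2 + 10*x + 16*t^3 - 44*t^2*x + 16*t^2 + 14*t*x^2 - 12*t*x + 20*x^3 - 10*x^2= 16*t^3 + t^2*(24 - 44*x) + t*(14*x^2 + 2*x - 16) + 20*x^3 - 40*x^2 + 20*x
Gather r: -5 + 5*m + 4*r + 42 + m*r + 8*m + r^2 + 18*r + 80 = 13*m + r^2 + r*(m + 22) + 117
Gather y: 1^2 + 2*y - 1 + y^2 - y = y^2 + y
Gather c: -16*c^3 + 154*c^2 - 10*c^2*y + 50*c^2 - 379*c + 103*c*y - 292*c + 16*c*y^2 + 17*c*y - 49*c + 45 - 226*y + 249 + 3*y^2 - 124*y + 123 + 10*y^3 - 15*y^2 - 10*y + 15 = -16*c^3 + c^2*(204 - 10*y) + c*(16*y^2 + 120*y - 720) + 10*y^3 - 12*y^2 - 360*y + 432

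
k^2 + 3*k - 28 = (k - 4)*(k + 7)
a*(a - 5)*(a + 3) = a^3 - 2*a^2 - 15*a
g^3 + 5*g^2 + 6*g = g*(g + 2)*(g + 3)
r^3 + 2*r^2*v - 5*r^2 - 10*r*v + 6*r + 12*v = (r - 3)*(r - 2)*(r + 2*v)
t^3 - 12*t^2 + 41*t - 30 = (t - 6)*(t - 5)*(t - 1)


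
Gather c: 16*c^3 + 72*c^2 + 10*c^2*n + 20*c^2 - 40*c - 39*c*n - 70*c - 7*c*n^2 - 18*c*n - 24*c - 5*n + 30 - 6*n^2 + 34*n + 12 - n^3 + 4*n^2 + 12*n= 16*c^3 + c^2*(10*n + 92) + c*(-7*n^2 - 57*n - 134) - n^3 - 2*n^2 + 41*n + 42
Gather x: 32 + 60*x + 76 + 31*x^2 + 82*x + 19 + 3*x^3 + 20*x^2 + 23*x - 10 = 3*x^3 + 51*x^2 + 165*x + 117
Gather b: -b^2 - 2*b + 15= -b^2 - 2*b + 15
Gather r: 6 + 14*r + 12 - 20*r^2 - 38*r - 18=-20*r^2 - 24*r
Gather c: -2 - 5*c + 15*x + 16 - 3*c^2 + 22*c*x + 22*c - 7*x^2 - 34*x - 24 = -3*c^2 + c*(22*x + 17) - 7*x^2 - 19*x - 10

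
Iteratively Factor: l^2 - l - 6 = (l - 3)*(l + 2)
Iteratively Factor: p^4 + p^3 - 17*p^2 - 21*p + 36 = (p - 1)*(p^3 + 2*p^2 - 15*p - 36) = (p - 4)*(p - 1)*(p^2 + 6*p + 9) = (p - 4)*(p - 1)*(p + 3)*(p + 3)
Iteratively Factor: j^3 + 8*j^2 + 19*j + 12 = (j + 1)*(j^2 + 7*j + 12) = (j + 1)*(j + 4)*(j + 3)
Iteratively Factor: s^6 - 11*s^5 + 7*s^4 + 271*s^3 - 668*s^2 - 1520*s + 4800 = (s + 3)*(s^5 - 14*s^4 + 49*s^3 + 124*s^2 - 1040*s + 1600) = (s + 3)*(s + 4)*(s^4 - 18*s^3 + 121*s^2 - 360*s + 400) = (s - 5)*(s + 3)*(s + 4)*(s^3 - 13*s^2 + 56*s - 80) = (s - 5)*(s - 4)*(s + 3)*(s + 4)*(s^2 - 9*s + 20) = (s - 5)^2*(s - 4)*(s + 3)*(s + 4)*(s - 4)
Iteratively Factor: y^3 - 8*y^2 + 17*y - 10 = (y - 2)*(y^2 - 6*y + 5) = (y - 5)*(y - 2)*(y - 1)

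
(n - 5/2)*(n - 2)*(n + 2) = n^3 - 5*n^2/2 - 4*n + 10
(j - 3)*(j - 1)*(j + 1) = j^3 - 3*j^2 - j + 3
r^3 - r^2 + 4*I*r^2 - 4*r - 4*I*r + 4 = (r - 1)*(r + 2*I)^2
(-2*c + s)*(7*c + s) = -14*c^2 + 5*c*s + s^2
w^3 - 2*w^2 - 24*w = w*(w - 6)*(w + 4)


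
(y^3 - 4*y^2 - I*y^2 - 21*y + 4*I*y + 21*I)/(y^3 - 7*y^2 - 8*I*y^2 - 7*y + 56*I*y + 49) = (y + 3)/(y - 7*I)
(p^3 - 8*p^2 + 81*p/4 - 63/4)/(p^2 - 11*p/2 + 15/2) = (4*p^2 - 20*p + 21)/(2*(2*p - 5))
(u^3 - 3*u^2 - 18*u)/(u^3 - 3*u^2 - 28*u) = (-u^2 + 3*u + 18)/(-u^2 + 3*u + 28)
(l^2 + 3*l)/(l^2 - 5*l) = (l + 3)/(l - 5)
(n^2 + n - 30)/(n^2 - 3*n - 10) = (n + 6)/(n + 2)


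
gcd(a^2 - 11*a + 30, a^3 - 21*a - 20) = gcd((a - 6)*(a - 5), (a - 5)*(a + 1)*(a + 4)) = a - 5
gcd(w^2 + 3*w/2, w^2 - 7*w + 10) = 1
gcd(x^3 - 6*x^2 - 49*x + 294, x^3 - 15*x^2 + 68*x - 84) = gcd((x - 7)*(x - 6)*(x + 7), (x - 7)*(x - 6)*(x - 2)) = x^2 - 13*x + 42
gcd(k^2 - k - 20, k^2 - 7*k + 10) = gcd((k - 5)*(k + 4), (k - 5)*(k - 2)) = k - 5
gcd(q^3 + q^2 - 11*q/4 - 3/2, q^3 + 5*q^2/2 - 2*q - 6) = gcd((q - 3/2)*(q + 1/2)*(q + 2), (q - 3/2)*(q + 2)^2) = q^2 + q/2 - 3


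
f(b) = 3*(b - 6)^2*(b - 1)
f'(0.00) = 144.00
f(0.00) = -108.00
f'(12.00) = 504.00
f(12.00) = 1188.00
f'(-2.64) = 412.65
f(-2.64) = -815.17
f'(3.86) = -22.98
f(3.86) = 39.29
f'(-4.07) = 610.54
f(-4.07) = -1542.37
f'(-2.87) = 441.99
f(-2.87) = -913.44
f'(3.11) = -11.53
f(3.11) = 52.87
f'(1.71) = 36.94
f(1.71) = 39.20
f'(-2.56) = 402.66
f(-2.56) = -782.56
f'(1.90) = 28.29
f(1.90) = 45.39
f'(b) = 3*(b - 6)^2 + 3*(b - 1)*(2*b - 12) = 3*(b - 6)*(3*b - 8)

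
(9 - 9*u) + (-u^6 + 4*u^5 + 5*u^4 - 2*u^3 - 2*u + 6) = -u^6 + 4*u^5 + 5*u^4 - 2*u^3 - 11*u + 15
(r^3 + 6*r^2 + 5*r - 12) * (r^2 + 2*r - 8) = r^5 + 8*r^4 + 9*r^3 - 50*r^2 - 64*r + 96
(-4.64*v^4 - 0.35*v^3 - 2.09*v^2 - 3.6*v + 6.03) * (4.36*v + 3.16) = -20.2304*v^5 - 16.1884*v^4 - 10.2184*v^3 - 22.3004*v^2 + 14.9148*v + 19.0548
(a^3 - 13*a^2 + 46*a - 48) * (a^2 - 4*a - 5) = a^5 - 17*a^4 + 93*a^3 - 167*a^2 - 38*a + 240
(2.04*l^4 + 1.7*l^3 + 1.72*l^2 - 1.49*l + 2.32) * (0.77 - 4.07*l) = -8.3028*l^5 - 5.3482*l^4 - 5.6914*l^3 + 7.3887*l^2 - 10.5897*l + 1.7864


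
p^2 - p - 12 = (p - 4)*(p + 3)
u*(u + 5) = u^2 + 5*u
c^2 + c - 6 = (c - 2)*(c + 3)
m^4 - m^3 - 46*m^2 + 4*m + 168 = (m - 7)*(m - 2)*(m + 2)*(m + 6)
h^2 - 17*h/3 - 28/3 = (h - 7)*(h + 4/3)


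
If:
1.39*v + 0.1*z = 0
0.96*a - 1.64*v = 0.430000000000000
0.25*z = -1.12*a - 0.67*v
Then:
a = 1.41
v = 0.56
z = -7.82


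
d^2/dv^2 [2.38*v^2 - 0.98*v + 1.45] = 4.76000000000000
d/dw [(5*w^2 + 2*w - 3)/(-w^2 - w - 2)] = (-3*w^2 - 26*w - 7)/(w^4 + 2*w^3 + 5*w^2 + 4*w + 4)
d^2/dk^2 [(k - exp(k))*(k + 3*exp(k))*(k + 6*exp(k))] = 8*k^2*exp(k) + 36*k*exp(2*k) + 32*k*exp(k) + 6*k - 162*exp(3*k) + 36*exp(2*k) + 16*exp(k)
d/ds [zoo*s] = zoo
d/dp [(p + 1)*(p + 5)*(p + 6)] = 3*p^2 + 24*p + 41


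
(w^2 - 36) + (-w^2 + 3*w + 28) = 3*w - 8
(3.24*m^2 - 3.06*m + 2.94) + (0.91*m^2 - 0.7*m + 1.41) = 4.15*m^2 - 3.76*m + 4.35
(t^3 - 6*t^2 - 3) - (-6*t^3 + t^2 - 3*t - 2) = 7*t^3 - 7*t^2 + 3*t - 1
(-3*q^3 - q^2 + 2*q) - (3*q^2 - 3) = -3*q^3 - 4*q^2 + 2*q + 3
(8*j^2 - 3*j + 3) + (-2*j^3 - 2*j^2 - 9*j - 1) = -2*j^3 + 6*j^2 - 12*j + 2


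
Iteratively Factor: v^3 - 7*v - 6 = (v - 3)*(v^2 + 3*v + 2) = (v - 3)*(v + 2)*(v + 1)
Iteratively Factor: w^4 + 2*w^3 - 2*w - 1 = (w + 1)*(w^3 + w^2 - w - 1) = (w - 1)*(w + 1)*(w^2 + 2*w + 1) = (w - 1)*(w + 1)^2*(w + 1)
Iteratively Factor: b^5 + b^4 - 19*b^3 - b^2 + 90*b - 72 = (b + 4)*(b^4 - 3*b^3 - 7*b^2 + 27*b - 18) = (b - 3)*(b + 4)*(b^3 - 7*b + 6) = (b - 3)*(b + 3)*(b + 4)*(b^2 - 3*b + 2) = (b - 3)*(b - 1)*(b + 3)*(b + 4)*(b - 2)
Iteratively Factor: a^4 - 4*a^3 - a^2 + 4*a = (a + 1)*(a^3 - 5*a^2 + 4*a) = (a - 1)*(a + 1)*(a^2 - 4*a) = a*(a - 1)*(a + 1)*(a - 4)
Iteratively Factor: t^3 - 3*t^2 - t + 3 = (t - 3)*(t^2 - 1) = (t - 3)*(t - 1)*(t + 1)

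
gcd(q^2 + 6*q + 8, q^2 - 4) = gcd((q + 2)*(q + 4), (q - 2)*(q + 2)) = q + 2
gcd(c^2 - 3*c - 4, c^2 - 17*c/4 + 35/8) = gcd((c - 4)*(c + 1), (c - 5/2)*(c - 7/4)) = 1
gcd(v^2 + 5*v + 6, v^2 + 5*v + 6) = v^2 + 5*v + 6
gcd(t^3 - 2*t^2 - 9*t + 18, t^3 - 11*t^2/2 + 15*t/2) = t - 3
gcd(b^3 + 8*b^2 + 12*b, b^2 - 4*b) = b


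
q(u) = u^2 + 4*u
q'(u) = 2*u + 4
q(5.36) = 50.17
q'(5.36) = 14.72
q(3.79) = 29.52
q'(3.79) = 11.58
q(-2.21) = -3.96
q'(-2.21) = -0.42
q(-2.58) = -3.66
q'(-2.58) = -1.16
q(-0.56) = -1.93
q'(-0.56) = 2.88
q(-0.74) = -2.41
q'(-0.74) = 2.52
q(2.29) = 14.40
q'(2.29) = 8.58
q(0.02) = 0.08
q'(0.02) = 4.04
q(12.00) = 192.00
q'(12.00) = 28.00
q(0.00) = 0.00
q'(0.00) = 4.00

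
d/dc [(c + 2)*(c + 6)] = 2*c + 8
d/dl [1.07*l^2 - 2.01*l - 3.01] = 2.14*l - 2.01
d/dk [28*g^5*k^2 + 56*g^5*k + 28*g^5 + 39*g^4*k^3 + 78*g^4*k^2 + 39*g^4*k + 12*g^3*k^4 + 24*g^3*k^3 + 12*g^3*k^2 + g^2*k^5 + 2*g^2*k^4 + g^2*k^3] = g^2*(56*g^3*k + 56*g^3 + 117*g^2*k^2 + 156*g^2*k + 39*g^2 + 48*g*k^3 + 72*g*k^2 + 24*g*k + 5*k^4 + 8*k^3 + 3*k^2)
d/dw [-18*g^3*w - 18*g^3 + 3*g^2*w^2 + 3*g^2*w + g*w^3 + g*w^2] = g*(-18*g^2 + 6*g*w + 3*g + 3*w^2 + 2*w)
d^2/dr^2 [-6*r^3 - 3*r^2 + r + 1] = -36*r - 6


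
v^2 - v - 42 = (v - 7)*(v + 6)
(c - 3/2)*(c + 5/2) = c^2 + c - 15/4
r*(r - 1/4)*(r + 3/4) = r^3 + r^2/2 - 3*r/16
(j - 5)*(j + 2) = j^2 - 3*j - 10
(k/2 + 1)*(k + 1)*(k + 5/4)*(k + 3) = k^4/2 + 29*k^3/8 + 37*k^2/4 + 79*k/8 + 15/4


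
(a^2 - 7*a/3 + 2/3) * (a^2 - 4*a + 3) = a^4 - 19*a^3/3 + 13*a^2 - 29*a/3 + 2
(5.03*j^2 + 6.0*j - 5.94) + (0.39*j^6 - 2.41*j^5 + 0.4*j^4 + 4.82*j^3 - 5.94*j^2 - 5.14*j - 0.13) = 0.39*j^6 - 2.41*j^5 + 0.4*j^4 + 4.82*j^3 - 0.91*j^2 + 0.86*j - 6.07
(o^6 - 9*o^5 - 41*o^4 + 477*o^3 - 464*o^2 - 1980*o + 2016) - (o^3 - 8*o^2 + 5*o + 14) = o^6 - 9*o^5 - 41*o^4 + 476*o^3 - 456*o^2 - 1985*o + 2002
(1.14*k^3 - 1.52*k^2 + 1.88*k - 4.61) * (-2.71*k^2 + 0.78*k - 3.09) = -3.0894*k^5 + 5.0084*k^4 - 9.803*k^3 + 18.6563*k^2 - 9.405*k + 14.2449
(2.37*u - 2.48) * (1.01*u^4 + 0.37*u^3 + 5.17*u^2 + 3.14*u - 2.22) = 2.3937*u^5 - 1.6279*u^4 + 11.3353*u^3 - 5.3798*u^2 - 13.0486*u + 5.5056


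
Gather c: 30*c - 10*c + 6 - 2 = 20*c + 4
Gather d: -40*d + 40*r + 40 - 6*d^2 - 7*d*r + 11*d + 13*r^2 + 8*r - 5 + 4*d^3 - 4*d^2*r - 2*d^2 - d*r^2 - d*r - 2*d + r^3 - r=4*d^3 + d^2*(-4*r - 8) + d*(-r^2 - 8*r - 31) + r^3 + 13*r^2 + 47*r + 35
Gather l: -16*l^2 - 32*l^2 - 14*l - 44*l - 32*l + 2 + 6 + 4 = -48*l^2 - 90*l + 12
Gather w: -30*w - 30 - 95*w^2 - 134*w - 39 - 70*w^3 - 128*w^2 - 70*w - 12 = -70*w^3 - 223*w^2 - 234*w - 81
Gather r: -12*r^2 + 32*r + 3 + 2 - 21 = -12*r^2 + 32*r - 16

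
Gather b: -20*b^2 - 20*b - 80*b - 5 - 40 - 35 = -20*b^2 - 100*b - 80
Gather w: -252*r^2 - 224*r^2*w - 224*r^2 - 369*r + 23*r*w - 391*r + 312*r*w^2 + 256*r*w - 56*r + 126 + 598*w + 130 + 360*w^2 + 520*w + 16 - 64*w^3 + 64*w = -476*r^2 - 816*r - 64*w^3 + w^2*(312*r + 360) + w*(-224*r^2 + 279*r + 1182) + 272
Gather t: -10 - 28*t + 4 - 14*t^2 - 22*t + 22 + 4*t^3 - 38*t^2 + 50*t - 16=4*t^3 - 52*t^2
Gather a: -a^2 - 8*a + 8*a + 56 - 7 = 49 - a^2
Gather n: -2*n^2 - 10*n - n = -2*n^2 - 11*n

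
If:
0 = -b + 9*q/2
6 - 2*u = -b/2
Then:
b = 4*u - 12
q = 8*u/9 - 8/3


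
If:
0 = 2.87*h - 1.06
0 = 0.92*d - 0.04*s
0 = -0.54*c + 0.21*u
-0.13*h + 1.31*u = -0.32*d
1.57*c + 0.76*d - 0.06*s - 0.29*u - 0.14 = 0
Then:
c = 0.03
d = -0.18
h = 0.37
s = -4.22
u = 0.08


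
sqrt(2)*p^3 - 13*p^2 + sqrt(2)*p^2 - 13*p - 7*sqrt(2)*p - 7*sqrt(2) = (p + 1)*(p - 7*sqrt(2))*(sqrt(2)*p + 1)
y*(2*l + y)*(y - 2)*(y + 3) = 2*l*y^3 + 2*l*y^2 - 12*l*y + y^4 + y^3 - 6*y^2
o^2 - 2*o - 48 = (o - 8)*(o + 6)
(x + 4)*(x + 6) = x^2 + 10*x + 24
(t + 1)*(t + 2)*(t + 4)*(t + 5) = t^4 + 12*t^3 + 49*t^2 + 78*t + 40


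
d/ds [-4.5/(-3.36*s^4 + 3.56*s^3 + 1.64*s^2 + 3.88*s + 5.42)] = (-60.48*s^3 + 48.06*s^2 + 14.76*s + 17.46)/(-3.36*s^4 + 3.56*s^3 + 1.64*s^2 + 3.88*s + 5.42)^2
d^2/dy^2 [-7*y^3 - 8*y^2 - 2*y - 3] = -42*y - 16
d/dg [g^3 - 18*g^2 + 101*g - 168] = 3*g^2 - 36*g + 101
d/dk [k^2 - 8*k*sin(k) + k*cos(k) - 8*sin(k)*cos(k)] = -k*sin(k) - 8*k*cos(k) + 2*k - 8*sin(k) + cos(k) - 8*cos(2*k)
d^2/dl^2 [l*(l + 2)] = 2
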